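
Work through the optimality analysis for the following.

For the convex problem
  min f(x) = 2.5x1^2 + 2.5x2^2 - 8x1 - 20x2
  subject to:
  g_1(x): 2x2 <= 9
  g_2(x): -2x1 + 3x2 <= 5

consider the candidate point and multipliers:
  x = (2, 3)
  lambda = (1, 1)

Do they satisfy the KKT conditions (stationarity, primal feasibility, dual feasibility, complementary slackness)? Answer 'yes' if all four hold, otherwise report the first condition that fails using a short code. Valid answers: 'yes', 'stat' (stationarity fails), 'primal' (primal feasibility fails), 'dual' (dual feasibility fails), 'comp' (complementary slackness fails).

Gradient of f: grad f(x) = Q x + c = (2, -5)
Constraint values g_i(x) = a_i^T x - b_i:
  g_1((2, 3)) = -3
  g_2((2, 3)) = 0
Stationarity residual: grad f(x) + sum_i lambda_i a_i = (0, 0)
  -> stationarity OK
Primal feasibility (all g_i <= 0): OK
Dual feasibility (all lambda_i >= 0): OK
Complementary slackness (lambda_i * g_i(x) = 0 for all i): FAILS

Verdict: the first failing condition is complementary_slackness -> comp.

comp


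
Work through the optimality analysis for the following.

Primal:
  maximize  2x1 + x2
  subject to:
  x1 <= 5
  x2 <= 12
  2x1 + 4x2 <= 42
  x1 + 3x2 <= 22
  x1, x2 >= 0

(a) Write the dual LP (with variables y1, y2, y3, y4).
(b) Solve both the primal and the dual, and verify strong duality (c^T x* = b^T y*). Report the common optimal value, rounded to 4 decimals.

The standard primal-dual pair for 'max c^T x s.t. A x <= b, x >= 0' is:
  Dual:  min b^T y  s.t.  A^T y >= c,  y >= 0.

So the dual LP is:
  minimize  5y1 + 12y2 + 42y3 + 22y4
  subject to:
    y1 + 2y3 + y4 >= 2
    y2 + 4y3 + 3y4 >= 1
    y1, y2, y3, y4 >= 0

Solving the primal: x* = (5, 5.6667).
  primal value c^T x* = 15.6667.
Solving the dual: y* = (1.6667, 0, 0, 0.3333).
  dual value b^T y* = 15.6667.
Strong duality: c^T x* = b^T y*. Confirmed.

15.6667


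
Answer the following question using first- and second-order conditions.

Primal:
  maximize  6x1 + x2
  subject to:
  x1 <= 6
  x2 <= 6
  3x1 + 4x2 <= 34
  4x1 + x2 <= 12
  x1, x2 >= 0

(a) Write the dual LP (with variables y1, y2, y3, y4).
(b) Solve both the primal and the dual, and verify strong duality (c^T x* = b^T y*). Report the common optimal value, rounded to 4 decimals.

The standard primal-dual pair for 'max c^T x s.t. A x <= b, x >= 0' is:
  Dual:  min b^T y  s.t.  A^T y >= c,  y >= 0.

So the dual LP is:
  minimize  6y1 + 6y2 + 34y3 + 12y4
  subject to:
    y1 + 3y3 + 4y4 >= 6
    y2 + 4y3 + y4 >= 1
    y1, y2, y3, y4 >= 0

Solving the primal: x* = (3, 0).
  primal value c^T x* = 18.
Solving the dual: y* = (0, 0, 0, 1.5).
  dual value b^T y* = 18.
Strong duality: c^T x* = b^T y*. Confirmed.

18


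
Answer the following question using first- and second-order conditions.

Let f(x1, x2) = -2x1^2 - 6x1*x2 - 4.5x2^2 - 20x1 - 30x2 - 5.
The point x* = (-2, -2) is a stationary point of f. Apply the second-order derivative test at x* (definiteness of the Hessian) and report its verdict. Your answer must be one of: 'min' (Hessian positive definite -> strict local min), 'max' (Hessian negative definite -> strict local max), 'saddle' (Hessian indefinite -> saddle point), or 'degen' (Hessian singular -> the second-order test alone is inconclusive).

Compute the Hessian H = grad^2 f:
  H = [[-4, -6], [-6, -9]]
Verify stationarity: grad f(x*) = H x* + g = (0, 0).
Eigenvalues of H: -13, 0.
H has a zero eigenvalue (singular; negative semidefinite but not definite), so H is neither positive definite, negative definite, nor indefinite. The second-order test alone is inconclusive -> degen.
(Indeed, f is constant along the null direction of H through x*, so x* is not a strict local extremum.)

degen


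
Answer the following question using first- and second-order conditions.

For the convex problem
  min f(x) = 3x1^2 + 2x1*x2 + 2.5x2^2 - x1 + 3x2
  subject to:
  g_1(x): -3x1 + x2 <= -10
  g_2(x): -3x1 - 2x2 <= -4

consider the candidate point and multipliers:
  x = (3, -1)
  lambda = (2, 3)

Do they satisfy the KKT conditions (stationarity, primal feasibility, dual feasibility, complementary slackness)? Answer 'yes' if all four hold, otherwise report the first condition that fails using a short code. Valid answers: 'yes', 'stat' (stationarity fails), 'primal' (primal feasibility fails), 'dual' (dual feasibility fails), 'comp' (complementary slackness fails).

Gradient of f: grad f(x) = Q x + c = (15, 4)
Constraint values g_i(x) = a_i^T x - b_i:
  g_1((3, -1)) = 0
  g_2((3, -1)) = -3
Stationarity residual: grad f(x) + sum_i lambda_i a_i = (0, 0)
  -> stationarity OK
Primal feasibility (all g_i <= 0): OK
Dual feasibility (all lambda_i >= 0): OK
Complementary slackness (lambda_i * g_i(x) = 0 for all i): FAILS

Verdict: the first failing condition is complementary_slackness -> comp.

comp


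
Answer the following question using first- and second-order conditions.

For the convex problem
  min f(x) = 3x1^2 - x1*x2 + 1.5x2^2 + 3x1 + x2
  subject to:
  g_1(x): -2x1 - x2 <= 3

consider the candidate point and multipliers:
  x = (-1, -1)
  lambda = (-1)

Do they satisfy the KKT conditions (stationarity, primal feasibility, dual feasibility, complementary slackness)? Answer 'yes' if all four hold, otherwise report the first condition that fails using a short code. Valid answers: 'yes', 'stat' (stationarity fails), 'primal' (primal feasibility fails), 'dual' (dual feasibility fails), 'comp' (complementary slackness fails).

Gradient of f: grad f(x) = Q x + c = (-2, -1)
Constraint values g_i(x) = a_i^T x - b_i:
  g_1((-1, -1)) = 0
Stationarity residual: grad f(x) + sum_i lambda_i a_i = (0, 0)
  -> stationarity OK
Primal feasibility (all g_i <= 0): OK
Dual feasibility (all lambda_i >= 0): FAILS
Complementary slackness (lambda_i * g_i(x) = 0 for all i): OK

Verdict: the first failing condition is dual_feasibility -> dual.

dual


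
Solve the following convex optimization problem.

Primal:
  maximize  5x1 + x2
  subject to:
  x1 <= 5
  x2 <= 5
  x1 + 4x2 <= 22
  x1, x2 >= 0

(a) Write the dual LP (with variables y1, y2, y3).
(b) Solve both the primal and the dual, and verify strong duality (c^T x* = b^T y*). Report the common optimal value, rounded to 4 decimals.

The standard primal-dual pair for 'max c^T x s.t. A x <= b, x >= 0' is:
  Dual:  min b^T y  s.t.  A^T y >= c,  y >= 0.

So the dual LP is:
  minimize  5y1 + 5y2 + 22y3
  subject to:
    y1 + y3 >= 5
    y2 + 4y3 >= 1
    y1, y2, y3 >= 0

Solving the primal: x* = (5, 4.25).
  primal value c^T x* = 29.25.
Solving the dual: y* = (4.75, 0, 0.25).
  dual value b^T y* = 29.25.
Strong duality: c^T x* = b^T y*. Confirmed.

29.25


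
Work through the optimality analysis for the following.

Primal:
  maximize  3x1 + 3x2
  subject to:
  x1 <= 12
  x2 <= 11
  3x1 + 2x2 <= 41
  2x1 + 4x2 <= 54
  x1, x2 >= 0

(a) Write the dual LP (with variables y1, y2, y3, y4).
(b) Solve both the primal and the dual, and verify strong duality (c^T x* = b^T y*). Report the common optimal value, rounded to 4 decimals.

The standard primal-dual pair for 'max c^T x s.t. A x <= b, x >= 0' is:
  Dual:  min b^T y  s.t.  A^T y >= c,  y >= 0.

So the dual LP is:
  minimize  12y1 + 11y2 + 41y3 + 54y4
  subject to:
    y1 + 3y3 + 2y4 >= 3
    y2 + 2y3 + 4y4 >= 3
    y1, y2, y3, y4 >= 0

Solving the primal: x* = (7, 10).
  primal value c^T x* = 51.
Solving the dual: y* = (0, 0, 0.75, 0.375).
  dual value b^T y* = 51.
Strong duality: c^T x* = b^T y*. Confirmed.

51


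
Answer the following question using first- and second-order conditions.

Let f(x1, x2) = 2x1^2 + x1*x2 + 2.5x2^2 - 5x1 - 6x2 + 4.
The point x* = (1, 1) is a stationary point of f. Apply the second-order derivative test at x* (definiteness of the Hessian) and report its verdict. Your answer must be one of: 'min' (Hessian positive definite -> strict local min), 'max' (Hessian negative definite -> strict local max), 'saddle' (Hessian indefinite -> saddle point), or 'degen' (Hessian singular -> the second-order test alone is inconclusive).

Compute the Hessian H = grad^2 f:
  H = [[4, 1], [1, 5]]
Verify stationarity: grad f(x*) = H x* + g = (0, 0).
Eigenvalues of H: 3.382, 5.618.
Both eigenvalues > 0, so H is positive definite -> x* is a strict local min.

min


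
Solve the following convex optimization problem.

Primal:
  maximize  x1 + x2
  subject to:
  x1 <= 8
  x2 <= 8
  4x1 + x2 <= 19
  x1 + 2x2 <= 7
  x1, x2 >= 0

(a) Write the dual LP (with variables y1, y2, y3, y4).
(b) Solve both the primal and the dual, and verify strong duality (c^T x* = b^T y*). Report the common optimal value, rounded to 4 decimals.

The standard primal-dual pair for 'max c^T x s.t. A x <= b, x >= 0' is:
  Dual:  min b^T y  s.t.  A^T y >= c,  y >= 0.

So the dual LP is:
  minimize  8y1 + 8y2 + 19y3 + 7y4
  subject to:
    y1 + 4y3 + y4 >= 1
    y2 + y3 + 2y4 >= 1
    y1, y2, y3, y4 >= 0

Solving the primal: x* = (4.4286, 1.2857).
  primal value c^T x* = 5.7143.
Solving the dual: y* = (0, 0, 0.1429, 0.4286).
  dual value b^T y* = 5.7143.
Strong duality: c^T x* = b^T y*. Confirmed.

5.7143


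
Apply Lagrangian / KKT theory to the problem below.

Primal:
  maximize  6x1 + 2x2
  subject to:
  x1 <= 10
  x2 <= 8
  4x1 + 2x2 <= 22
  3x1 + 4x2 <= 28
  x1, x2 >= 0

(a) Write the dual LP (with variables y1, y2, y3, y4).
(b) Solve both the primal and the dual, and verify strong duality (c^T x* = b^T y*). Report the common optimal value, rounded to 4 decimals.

The standard primal-dual pair for 'max c^T x s.t. A x <= b, x >= 0' is:
  Dual:  min b^T y  s.t.  A^T y >= c,  y >= 0.

So the dual LP is:
  minimize  10y1 + 8y2 + 22y3 + 28y4
  subject to:
    y1 + 4y3 + 3y4 >= 6
    y2 + 2y3 + 4y4 >= 2
    y1, y2, y3, y4 >= 0

Solving the primal: x* = (5.5, 0).
  primal value c^T x* = 33.
Solving the dual: y* = (0, 0, 1.5, 0).
  dual value b^T y* = 33.
Strong duality: c^T x* = b^T y*. Confirmed.

33


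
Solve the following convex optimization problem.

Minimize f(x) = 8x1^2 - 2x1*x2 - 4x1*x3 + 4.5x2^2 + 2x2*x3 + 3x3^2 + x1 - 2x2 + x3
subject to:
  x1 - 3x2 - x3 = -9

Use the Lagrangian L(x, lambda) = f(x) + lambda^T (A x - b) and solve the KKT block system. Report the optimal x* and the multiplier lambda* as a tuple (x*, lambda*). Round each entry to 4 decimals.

Form the Lagrangian:
  L(x, lambda) = (1/2) x^T Q x + c^T x + lambda^T (A x - b)
Stationarity (grad_x L = 0): Q x + c + A^T lambda = 0.
Primal feasibility: A x = b.

This gives the KKT block system:
  [ Q   A^T ] [ x     ]   [-c ]
  [ A    0  ] [ lambda ] = [ b ]

Solving the linear system:
  x*      = (-0.1858, 2.8997, 0.115)
  lambda* = (8.233)
  f(x*)   = 34.1136

x* = (-0.1858, 2.8997, 0.115), lambda* = (8.233)


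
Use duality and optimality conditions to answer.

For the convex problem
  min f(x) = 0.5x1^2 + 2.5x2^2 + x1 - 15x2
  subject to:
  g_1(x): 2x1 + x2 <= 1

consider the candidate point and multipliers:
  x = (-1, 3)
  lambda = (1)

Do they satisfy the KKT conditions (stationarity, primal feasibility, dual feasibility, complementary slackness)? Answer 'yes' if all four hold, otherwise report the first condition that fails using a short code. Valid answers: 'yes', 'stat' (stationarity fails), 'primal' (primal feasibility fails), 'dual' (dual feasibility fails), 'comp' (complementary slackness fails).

Gradient of f: grad f(x) = Q x + c = (0, 0)
Constraint values g_i(x) = a_i^T x - b_i:
  g_1((-1, 3)) = 0
Stationarity residual: grad f(x) + sum_i lambda_i a_i = (2, 1)
  -> stationarity FAILS
Primal feasibility (all g_i <= 0): OK
Dual feasibility (all lambda_i >= 0): OK
Complementary slackness (lambda_i * g_i(x) = 0 for all i): OK

Verdict: the first failing condition is stationarity -> stat.

stat


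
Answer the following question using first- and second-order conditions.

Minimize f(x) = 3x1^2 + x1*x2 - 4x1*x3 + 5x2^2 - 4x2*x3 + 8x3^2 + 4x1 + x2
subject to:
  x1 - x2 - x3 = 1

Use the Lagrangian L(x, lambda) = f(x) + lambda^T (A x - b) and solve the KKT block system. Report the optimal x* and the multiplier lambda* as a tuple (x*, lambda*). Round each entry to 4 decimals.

Form the Lagrangian:
  L(x, lambda) = (1/2) x^T Q x + c^T x + lambda^T (A x - b)
Stationarity (grad_x L = 0): Q x + c + A^T lambda = 0.
Primal feasibility: A x = b.

This gives the KKT block system:
  [ Q   A^T ] [ x     ]   [-c ]
  [ A    0  ] [ lambda ] = [ b ]

Solving the linear system:
  x*      = (-0.1713, -0.6932, -0.4781)
  lambda* = (-4.1912)
  f(x*)   = 1.4064

x* = (-0.1713, -0.6932, -0.4781), lambda* = (-4.1912)


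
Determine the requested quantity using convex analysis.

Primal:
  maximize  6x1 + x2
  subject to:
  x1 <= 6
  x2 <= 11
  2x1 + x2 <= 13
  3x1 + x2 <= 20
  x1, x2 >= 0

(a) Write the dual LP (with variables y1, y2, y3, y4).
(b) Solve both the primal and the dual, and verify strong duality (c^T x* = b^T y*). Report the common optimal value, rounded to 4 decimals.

The standard primal-dual pair for 'max c^T x s.t. A x <= b, x >= 0' is:
  Dual:  min b^T y  s.t.  A^T y >= c,  y >= 0.

So the dual LP is:
  minimize  6y1 + 11y2 + 13y3 + 20y4
  subject to:
    y1 + 2y3 + 3y4 >= 6
    y2 + y3 + y4 >= 1
    y1, y2, y3, y4 >= 0

Solving the primal: x* = (6, 1).
  primal value c^T x* = 37.
Solving the dual: y* = (4, 0, 1, 0).
  dual value b^T y* = 37.
Strong duality: c^T x* = b^T y*. Confirmed.

37


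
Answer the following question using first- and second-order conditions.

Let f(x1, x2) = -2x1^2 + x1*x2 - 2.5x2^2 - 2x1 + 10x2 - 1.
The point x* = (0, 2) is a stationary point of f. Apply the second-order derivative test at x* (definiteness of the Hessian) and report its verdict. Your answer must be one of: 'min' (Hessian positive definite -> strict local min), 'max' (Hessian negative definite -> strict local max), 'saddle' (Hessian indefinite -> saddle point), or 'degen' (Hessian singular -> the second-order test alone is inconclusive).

Compute the Hessian H = grad^2 f:
  H = [[-4, 1], [1, -5]]
Verify stationarity: grad f(x*) = H x* + g = (0, 0).
Eigenvalues of H: -5.618, -3.382.
Both eigenvalues < 0, so H is negative definite -> x* is a strict local max.

max


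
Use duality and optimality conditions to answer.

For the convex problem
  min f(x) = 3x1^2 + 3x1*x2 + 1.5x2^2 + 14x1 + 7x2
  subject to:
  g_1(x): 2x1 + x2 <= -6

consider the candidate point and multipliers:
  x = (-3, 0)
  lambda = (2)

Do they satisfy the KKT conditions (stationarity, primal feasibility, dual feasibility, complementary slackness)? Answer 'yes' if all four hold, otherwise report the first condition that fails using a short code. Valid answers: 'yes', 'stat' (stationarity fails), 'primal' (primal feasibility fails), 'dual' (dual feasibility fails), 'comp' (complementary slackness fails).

Gradient of f: grad f(x) = Q x + c = (-4, -2)
Constraint values g_i(x) = a_i^T x - b_i:
  g_1((-3, 0)) = 0
Stationarity residual: grad f(x) + sum_i lambda_i a_i = (0, 0)
  -> stationarity OK
Primal feasibility (all g_i <= 0): OK
Dual feasibility (all lambda_i >= 0): OK
Complementary slackness (lambda_i * g_i(x) = 0 for all i): OK

Verdict: yes, KKT holds.

yes


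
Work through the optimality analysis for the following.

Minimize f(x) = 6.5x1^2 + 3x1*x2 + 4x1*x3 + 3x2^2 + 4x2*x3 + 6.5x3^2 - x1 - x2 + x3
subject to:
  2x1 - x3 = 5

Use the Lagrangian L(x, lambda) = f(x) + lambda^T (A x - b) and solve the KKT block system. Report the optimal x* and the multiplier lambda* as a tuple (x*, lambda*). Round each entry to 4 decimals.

Form the Lagrangian:
  L(x, lambda) = (1/2) x^T Q x + c^T x + lambda^T (A x - b)
Stationarity (grad_x L = 0): Q x + c + A^T lambda = 0.
Primal feasibility: A x = b.

This gives the KKT block system:
  [ Q   A^T ] [ x     ]   [-c ]
  [ A    0  ] [ lambda ] = [ b ]

Solving the linear system:
  x*      = (1.8164, 0.1699, -1.3671)
  lambda* = (-8.8274)
  f(x*)   = 20.3918

x* = (1.8164, 0.1699, -1.3671), lambda* = (-8.8274)


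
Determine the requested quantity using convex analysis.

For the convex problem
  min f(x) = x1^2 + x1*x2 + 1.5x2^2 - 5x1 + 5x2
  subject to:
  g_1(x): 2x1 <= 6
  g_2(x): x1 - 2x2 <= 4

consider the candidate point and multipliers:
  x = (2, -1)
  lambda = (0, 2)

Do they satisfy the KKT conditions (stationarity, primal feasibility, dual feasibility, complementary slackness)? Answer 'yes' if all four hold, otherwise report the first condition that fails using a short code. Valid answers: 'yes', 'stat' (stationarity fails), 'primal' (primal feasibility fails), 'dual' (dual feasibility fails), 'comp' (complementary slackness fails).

Gradient of f: grad f(x) = Q x + c = (-2, 4)
Constraint values g_i(x) = a_i^T x - b_i:
  g_1((2, -1)) = -2
  g_2((2, -1)) = 0
Stationarity residual: grad f(x) + sum_i lambda_i a_i = (0, 0)
  -> stationarity OK
Primal feasibility (all g_i <= 0): OK
Dual feasibility (all lambda_i >= 0): OK
Complementary slackness (lambda_i * g_i(x) = 0 for all i): OK

Verdict: yes, KKT holds.

yes


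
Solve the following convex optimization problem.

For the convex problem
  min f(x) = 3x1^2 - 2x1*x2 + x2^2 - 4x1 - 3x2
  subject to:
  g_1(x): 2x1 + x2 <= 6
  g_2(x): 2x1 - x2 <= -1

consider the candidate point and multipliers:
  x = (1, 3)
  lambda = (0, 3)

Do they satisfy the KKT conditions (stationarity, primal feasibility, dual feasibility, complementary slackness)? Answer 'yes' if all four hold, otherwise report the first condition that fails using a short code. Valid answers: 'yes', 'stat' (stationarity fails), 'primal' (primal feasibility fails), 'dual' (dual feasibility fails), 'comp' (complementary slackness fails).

Gradient of f: grad f(x) = Q x + c = (-4, 1)
Constraint values g_i(x) = a_i^T x - b_i:
  g_1((1, 3)) = -1
  g_2((1, 3)) = 0
Stationarity residual: grad f(x) + sum_i lambda_i a_i = (2, -2)
  -> stationarity FAILS
Primal feasibility (all g_i <= 0): OK
Dual feasibility (all lambda_i >= 0): OK
Complementary slackness (lambda_i * g_i(x) = 0 for all i): OK

Verdict: the first failing condition is stationarity -> stat.

stat


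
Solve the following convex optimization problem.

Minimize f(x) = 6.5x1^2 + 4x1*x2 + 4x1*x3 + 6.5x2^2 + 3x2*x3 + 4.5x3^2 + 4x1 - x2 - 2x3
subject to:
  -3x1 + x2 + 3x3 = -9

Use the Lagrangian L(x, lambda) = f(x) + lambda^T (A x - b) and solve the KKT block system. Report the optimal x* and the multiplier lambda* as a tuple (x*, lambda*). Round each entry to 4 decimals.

Form the Lagrangian:
  L(x, lambda) = (1/2) x^T Q x + c^T x + lambda^T (A x - b)
Stationarity (grad_x L = 0): Q x + c + A^T lambda = 0.
Primal feasibility: A x = b.

This gives the KKT block system:
  [ Q   A^T ] [ x     ]   [-c ]
  [ A    0  ] [ lambda ] = [ b ]

Solving the linear system:
  x*      = (1.2557, -0.2513, -1.6606)
  lambda* = (4.2254)
  f(x*)   = 23.312

x* = (1.2557, -0.2513, -1.6606), lambda* = (4.2254)


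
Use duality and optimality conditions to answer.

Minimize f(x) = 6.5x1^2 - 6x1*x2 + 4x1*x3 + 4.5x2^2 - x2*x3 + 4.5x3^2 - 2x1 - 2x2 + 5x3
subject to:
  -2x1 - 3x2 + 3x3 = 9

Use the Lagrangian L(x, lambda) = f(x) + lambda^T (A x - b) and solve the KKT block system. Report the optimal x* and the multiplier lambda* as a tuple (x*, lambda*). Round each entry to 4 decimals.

Form the Lagrangian:
  L(x, lambda) = (1/2) x^T Q x + c^T x + lambda^T (A x - b)
Stationarity (grad_x L = 0): Q x + c + A^T lambda = 0.
Primal feasibility: A x = b.

This gives the KKT block system:
  [ Q   A^T ] [ x     ]   [-c ]
  [ A    0  ] [ lambda ] = [ b ]

Solving the linear system:
  x*      = (-1.1881, -1.44, 0.768)
  lambda* = (-2.8665)
  f(x*)   = 17.4472

x* = (-1.1881, -1.44, 0.768), lambda* = (-2.8665)


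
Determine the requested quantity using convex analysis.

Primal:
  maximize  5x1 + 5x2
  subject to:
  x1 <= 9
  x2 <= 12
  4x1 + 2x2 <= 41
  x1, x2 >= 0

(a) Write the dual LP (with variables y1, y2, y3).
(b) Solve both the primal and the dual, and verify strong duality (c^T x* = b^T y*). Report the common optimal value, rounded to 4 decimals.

The standard primal-dual pair for 'max c^T x s.t. A x <= b, x >= 0' is:
  Dual:  min b^T y  s.t.  A^T y >= c,  y >= 0.

So the dual LP is:
  minimize  9y1 + 12y2 + 41y3
  subject to:
    y1 + 4y3 >= 5
    y2 + 2y3 >= 5
    y1, y2, y3 >= 0

Solving the primal: x* = (4.25, 12).
  primal value c^T x* = 81.25.
Solving the dual: y* = (0, 2.5, 1.25).
  dual value b^T y* = 81.25.
Strong duality: c^T x* = b^T y*. Confirmed.

81.25


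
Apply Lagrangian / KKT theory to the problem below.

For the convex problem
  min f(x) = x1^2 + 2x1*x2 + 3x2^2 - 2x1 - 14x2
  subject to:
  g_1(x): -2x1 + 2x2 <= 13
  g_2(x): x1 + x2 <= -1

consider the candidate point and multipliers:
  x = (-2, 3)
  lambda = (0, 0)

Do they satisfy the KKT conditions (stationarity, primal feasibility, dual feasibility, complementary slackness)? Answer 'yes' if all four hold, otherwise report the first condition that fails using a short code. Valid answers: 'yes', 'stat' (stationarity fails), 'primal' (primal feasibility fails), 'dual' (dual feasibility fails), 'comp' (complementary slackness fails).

Gradient of f: grad f(x) = Q x + c = (0, 0)
Constraint values g_i(x) = a_i^T x - b_i:
  g_1((-2, 3)) = -3
  g_2((-2, 3)) = 2
Stationarity residual: grad f(x) + sum_i lambda_i a_i = (0, 0)
  -> stationarity OK
Primal feasibility (all g_i <= 0): FAILS
Dual feasibility (all lambda_i >= 0): OK
Complementary slackness (lambda_i * g_i(x) = 0 for all i): OK

Verdict: the first failing condition is primal_feasibility -> primal.

primal


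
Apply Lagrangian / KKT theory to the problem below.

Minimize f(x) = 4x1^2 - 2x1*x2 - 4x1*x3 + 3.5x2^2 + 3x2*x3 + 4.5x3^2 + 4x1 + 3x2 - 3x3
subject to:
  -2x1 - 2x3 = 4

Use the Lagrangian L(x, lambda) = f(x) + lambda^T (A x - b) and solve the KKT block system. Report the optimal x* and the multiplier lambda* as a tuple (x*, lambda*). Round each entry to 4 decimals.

Form the Lagrangian:
  L(x, lambda) = (1/2) x^T Q x + c^T x + lambda^T (A x - b)
Stationarity (grad_x L = 0): Q x + c + A^T lambda = 0.
Primal feasibility: A x = b.

This gives the KKT block system:
  [ Q   A^T ] [ x     ]   [-c ]
  [ A    0  ] [ lambda ] = [ b ]

Solving the linear system:
  x*      = (-1.44, -0.6, -0.56)
  lambda* = (-2.04)
  f(x*)   = 1.14

x* = (-1.44, -0.6, -0.56), lambda* = (-2.04)


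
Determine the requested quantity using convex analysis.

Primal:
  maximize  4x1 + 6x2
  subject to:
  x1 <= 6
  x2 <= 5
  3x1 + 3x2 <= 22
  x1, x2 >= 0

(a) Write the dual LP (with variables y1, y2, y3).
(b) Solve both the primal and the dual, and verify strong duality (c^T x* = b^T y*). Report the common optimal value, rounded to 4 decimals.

The standard primal-dual pair for 'max c^T x s.t. A x <= b, x >= 0' is:
  Dual:  min b^T y  s.t.  A^T y >= c,  y >= 0.

So the dual LP is:
  minimize  6y1 + 5y2 + 22y3
  subject to:
    y1 + 3y3 >= 4
    y2 + 3y3 >= 6
    y1, y2, y3 >= 0

Solving the primal: x* = (2.3333, 5).
  primal value c^T x* = 39.3333.
Solving the dual: y* = (0, 2, 1.3333).
  dual value b^T y* = 39.3333.
Strong duality: c^T x* = b^T y*. Confirmed.

39.3333


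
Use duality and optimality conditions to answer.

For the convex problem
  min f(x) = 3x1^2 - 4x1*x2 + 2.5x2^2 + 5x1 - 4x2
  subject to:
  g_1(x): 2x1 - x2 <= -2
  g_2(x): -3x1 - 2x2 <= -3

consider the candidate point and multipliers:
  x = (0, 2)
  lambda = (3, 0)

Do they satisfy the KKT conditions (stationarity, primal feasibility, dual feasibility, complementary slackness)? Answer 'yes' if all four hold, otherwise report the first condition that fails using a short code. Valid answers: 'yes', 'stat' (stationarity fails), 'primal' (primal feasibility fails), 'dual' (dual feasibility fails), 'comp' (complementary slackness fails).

Gradient of f: grad f(x) = Q x + c = (-3, 6)
Constraint values g_i(x) = a_i^T x - b_i:
  g_1((0, 2)) = 0
  g_2((0, 2)) = -1
Stationarity residual: grad f(x) + sum_i lambda_i a_i = (3, 3)
  -> stationarity FAILS
Primal feasibility (all g_i <= 0): OK
Dual feasibility (all lambda_i >= 0): OK
Complementary slackness (lambda_i * g_i(x) = 0 for all i): OK

Verdict: the first failing condition is stationarity -> stat.

stat


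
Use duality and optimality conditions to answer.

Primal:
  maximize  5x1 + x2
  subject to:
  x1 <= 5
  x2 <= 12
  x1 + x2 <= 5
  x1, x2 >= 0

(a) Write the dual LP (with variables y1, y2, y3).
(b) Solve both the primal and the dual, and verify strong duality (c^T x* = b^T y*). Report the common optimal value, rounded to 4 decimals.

The standard primal-dual pair for 'max c^T x s.t. A x <= b, x >= 0' is:
  Dual:  min b^T y  s.t.  A^T y >= c,  y >= 0.

So the dual LP is:
  minimize  5y1 + 12y2 + 5y3
  subject to:
    y1 + y3 >= 5
    y2 + y3 >= 1
    y1, y2, y3 >= 0

Solving the primal: x* = (5, 0).
  primal value c^T x* = 25.
Solving the dual: y* = (4, 0, 1).
  dual value b^T y* = 25.
Strong duality: c^T x* = b^T y*. Confirmed.

25


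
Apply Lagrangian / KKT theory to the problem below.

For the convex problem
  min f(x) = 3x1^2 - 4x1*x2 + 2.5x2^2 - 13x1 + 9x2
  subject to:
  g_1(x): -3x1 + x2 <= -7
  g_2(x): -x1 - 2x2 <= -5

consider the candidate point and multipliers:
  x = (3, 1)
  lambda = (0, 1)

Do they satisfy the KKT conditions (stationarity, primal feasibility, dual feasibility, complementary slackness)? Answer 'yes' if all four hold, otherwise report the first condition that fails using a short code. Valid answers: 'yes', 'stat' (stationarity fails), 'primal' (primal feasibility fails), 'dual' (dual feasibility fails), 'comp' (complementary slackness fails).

Gradient of f: grad f(x) = Q x + c = (1, 2)
Constraint values g_i(x) = a_i^T x - b_i:
  g_1((3, 1)) = -1
  g_2((3, 1)) = 0
Stationarity residual: grad f(x) + sum_i lambda_i a_i = (0, 0)
  -> stationarity OK
Primal feasibility (all g_i <= 0): OK
Dual feasibility (all lambda_i >= 0): OK
Complementary slackness (lambda_i * g_i(x) = 0 for all i): OK

Verdict: yes, KKT holds.

yes


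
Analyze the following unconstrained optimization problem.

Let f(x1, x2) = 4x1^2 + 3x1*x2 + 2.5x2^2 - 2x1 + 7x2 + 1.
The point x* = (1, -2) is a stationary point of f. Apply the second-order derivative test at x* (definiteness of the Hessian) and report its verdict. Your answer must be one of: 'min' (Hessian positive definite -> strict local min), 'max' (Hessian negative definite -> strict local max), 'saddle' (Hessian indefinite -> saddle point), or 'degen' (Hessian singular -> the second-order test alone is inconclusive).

Compute the Hessian H = grad^2 f:
  H = [[8, 3], [3, 5]]
Verify stationarity: grad f(x*) = H x* + g = (0, 0).
Eigenvalues of H: 3.1459, 9.8541.
Both eigenvalues > 0, so H is positive definite -> x* is a strict local min.

min


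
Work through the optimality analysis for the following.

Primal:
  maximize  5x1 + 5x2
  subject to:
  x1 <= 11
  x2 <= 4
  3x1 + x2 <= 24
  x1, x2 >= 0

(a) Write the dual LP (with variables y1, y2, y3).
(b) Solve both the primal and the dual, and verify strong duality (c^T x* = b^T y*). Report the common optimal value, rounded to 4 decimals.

The standard primal-dual pair for 'max c^T x s.t. A x <= b, x >= 0' is:
  Dual:  min b^T y  s.t.  A^T y >= c,  y >= 0.

So the dual LP is:
  minimize  11y1 + 4y2 + 24y3
  subject to:
    y1 + 3y3 >= 5
    y2 + y3 >= 5
    y1, y2, y3 >= 0

Solving the primal: x* = (6.6667, 4).
  primal value c^T x* = 53.3333.
Solving the dual: y* = (0, 3.3333, 1.6667).
  dual value b^T y* = 53.3333.
Strong duality: c^T x* = b^T y*. Confirmed.

53.3333


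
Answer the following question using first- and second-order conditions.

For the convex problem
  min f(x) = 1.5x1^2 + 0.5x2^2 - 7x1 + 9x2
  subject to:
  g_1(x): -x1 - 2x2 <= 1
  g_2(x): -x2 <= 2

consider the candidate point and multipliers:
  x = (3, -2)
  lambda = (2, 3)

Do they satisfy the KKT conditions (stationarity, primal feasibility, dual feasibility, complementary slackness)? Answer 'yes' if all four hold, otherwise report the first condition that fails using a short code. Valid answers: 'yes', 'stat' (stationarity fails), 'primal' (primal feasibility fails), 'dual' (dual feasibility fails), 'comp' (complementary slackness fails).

Gradient of f: grad f(x) = Q x + c = (2, 7)
Constraint values g_i(x) = a_i^T x - b_i:
  g_1((3, -2)) = 0
  g_2((3, -2)) = 0
Stationarity residual: grad f(x) + sum_i lambda_i a_i = (0, 0)
  -> stationarity OK
Primal feasibility (all g_i <= 0): OK
Dual feasibility (all lambda_i >= 0): OK
Complementary slackness (lambda_i * g_i(x) = 0 for all i): OK

Verdict: yes, KKT holds.

yes


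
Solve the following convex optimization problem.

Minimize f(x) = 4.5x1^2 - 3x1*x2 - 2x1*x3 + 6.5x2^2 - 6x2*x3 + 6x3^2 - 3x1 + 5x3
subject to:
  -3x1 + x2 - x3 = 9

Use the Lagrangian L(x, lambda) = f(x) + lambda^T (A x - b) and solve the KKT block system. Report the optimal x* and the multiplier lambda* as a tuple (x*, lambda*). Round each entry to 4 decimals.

Form the Lagrangian:
  L(x, lambda) = (1/2) x^T Q x + c^T x + lambda^T (A x - b)
Stationarity (grad_x L = 0): Q x + c + A^T lambda = 0.
Primal feasibility: A x = b.

This gives the KKT block system:
  [ Q   A^T ] [ x     ]   [-c ]
  [ A    0  ] [ lambda ] = [ b ]

Solving the linear system:
  x*      = (-2.6873, -0.9852, -1.9233)
  lambda* = (-6.7944)
  f(x*)   = 29.7975

x* = (-2.6873, -0.9852, -1.9233), lambda* = (-6.7944)


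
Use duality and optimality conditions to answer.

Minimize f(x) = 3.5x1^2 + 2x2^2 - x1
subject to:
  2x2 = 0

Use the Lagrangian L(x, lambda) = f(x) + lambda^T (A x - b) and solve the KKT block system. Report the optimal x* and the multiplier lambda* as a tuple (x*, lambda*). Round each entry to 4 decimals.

Form the Lagrangian:
  L(x, lambda) = (1/2) x^T Q x + c^T x + lambda^T (A x - b)
Stationarity (grad_x L = 0): Q x + c + A^T lambda = 0.
Primal feasibility: A x = b.

This gives the KKT block system:
  [ Q   A^T ] [ x     ]   [-c ]
  [ A    0  ] [ lambda ] = [ b ]

Solving the linear system:
  x*      = (0.1429, 0)
  lambda* = (0)
  f(x*)   = -0.0714

x* = (0.1429, 0), lambda* = (0)


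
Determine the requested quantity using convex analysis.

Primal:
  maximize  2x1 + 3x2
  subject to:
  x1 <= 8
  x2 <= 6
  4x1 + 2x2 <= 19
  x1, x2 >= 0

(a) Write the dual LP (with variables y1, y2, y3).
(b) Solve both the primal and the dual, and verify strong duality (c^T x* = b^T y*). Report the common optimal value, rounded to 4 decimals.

The standard primal-dual pair for 'max c^T x s.t. A x <= b, x >= 0' is:
  Dual:  min b^T y  s.t.  A^T y >= c,  y >= 0.

So the dual LP is:
  minimize  8y1 + 6y2 + 19y3
  subject to:
    y1 + 4y3 >= 2
    y2 + 2y3 >= 3
    y1, y2, y3 >= 0

Solving the primal: x* = (1.75, 6).
  primal value c^T x* = 21.5.
Solving the dual: y* = (0, 2, 0.5).
  dual value b^T y* = 21.5.
Strong duality: c^T x* = b^T y*. Confirmed.

21.5


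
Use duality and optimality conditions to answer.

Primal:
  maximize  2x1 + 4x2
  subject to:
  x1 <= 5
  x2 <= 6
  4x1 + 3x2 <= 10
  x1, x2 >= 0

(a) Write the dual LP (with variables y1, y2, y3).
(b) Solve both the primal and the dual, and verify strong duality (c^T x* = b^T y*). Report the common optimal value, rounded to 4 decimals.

The standard primal-dual pair for 'max c^T x s.t. A x <= b, x >= 0' is:
  Dual:  min b^T y  s.t.  A^T y >= c,  y >= 0.

So the dual LP is:
  minimize  5y1 + 6y2 + 10y3
  subject to:
    y1 + 4y3 >= 2
    y2 + 3y3 >= 4
    y1, y2, y3 >= 0

Solving the primal: x* = (0, 3.3333).
  primal value c^T x* = 13.3333.
Solving the dual: y* = (0, 0, 1.3333).
  dual value b^T y* = 13.3333.
Strong duality: c^T x* = b^T y*. Confirmed.

13.3333


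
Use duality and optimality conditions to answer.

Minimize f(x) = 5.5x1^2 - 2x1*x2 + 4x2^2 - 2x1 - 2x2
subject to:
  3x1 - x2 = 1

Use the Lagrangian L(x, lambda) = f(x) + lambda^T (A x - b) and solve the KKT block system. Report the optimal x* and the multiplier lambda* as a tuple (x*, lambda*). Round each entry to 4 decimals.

Form the Lagrangian:
  L(x, lambda) = (1/2) x^T Q x + c^T x + lambda^T (A x - b)
Stationarity (grad_x L = 0): Q x + c + A^T lambda = 0.
Primal feasibility: A x = b.

This gives the KKT block system:
  [ Q   A^T ] [ x     ]   [-c ]
  [ A    0  ] [ lambda ] = [ b ]

Solving the linear system:
  x*      = (0.4225, 0.2676)
  lambda* = (-0.7042)
  f(x*)   = -0.338

x* = (0.4225, 0.2676), lambda* = (-0.7042)


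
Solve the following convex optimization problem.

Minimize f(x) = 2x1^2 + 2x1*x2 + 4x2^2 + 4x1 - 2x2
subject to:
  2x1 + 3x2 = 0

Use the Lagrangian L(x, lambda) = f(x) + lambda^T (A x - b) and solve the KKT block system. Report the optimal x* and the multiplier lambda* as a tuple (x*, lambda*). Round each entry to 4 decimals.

Form the Lagrangian:
  L(x, lambda) = (1/2) x^T Q x + c^T x + lambda^T (A x - b)
Stationarity (grad_x L = 0): Q x + c + A^T lambda = 0.
Primal feasibility: A x = b.

This gives the KKT block system:
  [ Q   A^T ] [ x     ]   [-c ]
  [ A    0  ] [ lambda ] = [ b ]

Solving the linear system:
  x*      = (-1.0909, 0.7273)
  lambda* = (-0.5455)
  f(x*)   = -2.9091

x* = (-1.0909, 0.7273), lambda* = (-0.5455)


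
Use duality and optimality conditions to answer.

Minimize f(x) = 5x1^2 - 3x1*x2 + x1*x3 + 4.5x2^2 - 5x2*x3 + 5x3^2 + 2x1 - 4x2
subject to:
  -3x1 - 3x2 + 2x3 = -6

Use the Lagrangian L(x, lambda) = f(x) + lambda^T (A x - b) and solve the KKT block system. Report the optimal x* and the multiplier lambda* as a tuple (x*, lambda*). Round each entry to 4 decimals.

Form the Lagrangian:
  L(x, lambda) = (1/2) x^T Q x + c^T x + lambda^T (A x - b)
Stationarity (grad_x L = 0): Q x + c + A^T lambda = 0.
Primal feasibility: A x = b.

This gives the KKT block system:
  [ Q   A^T ] [ x     ]   [-c ]
  [ A    0  ] [ lambda ] = [ b ]

Solving the linear system:
  x*      = (0.7435, 1.4523, 0.2937)
  lambda* = (1.7906)
  f(x*)   = 3.2107

x* = (0.7435, 1.4523, 0.2937), lambda* = (1.7906)


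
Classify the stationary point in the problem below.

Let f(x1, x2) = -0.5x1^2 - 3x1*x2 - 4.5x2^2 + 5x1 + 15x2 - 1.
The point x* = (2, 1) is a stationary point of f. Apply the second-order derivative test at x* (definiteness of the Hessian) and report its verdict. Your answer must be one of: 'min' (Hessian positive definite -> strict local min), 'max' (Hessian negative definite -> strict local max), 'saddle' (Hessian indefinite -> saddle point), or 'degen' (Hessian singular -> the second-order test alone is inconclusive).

Compute the Hessian H = grad^2 f:
  H = [[-1, -3], [-3, -9]]
Verify stationarity: grad f(x*) = H x* + g = (0, 0).
Eigenvalues of H: -10, 0.
H has a zero eigenvalue (singular; negative semidefinite but not definite), so H is neither positive definite, negative definite, nor indefinite. The second-order test alone is inconclusive -> degen.
(Indeed, f is constant along the null direction of H through x*, so x* is not a strict local extremum.)

degen


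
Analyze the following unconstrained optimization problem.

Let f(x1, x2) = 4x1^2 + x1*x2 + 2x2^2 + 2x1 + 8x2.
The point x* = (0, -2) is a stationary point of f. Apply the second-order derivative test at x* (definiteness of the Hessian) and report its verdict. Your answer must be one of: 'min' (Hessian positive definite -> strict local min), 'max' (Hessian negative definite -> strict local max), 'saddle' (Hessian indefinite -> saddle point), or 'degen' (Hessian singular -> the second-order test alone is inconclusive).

Compute the Hessian H = grad^2 f:
  H = [[8, 1], [1, 4]]
Verify stationarity: grad f(x*) = H x* + g = (0, 0).
Eigenvalues of H: 3.7639, 8.2361.
Both eigenvalues > 0, so H is positive definite -> x* is a strict local min.

min


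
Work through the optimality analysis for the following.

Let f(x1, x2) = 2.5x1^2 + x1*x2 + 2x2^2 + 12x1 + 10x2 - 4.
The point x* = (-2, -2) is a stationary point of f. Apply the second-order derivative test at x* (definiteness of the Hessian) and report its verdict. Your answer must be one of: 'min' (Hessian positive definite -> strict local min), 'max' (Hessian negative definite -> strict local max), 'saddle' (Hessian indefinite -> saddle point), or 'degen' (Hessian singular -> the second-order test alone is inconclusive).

Compute the Hessian H = grad^2 f:
  H = [[5, 1], [1, 4]]
Verify stationarity: grad f(x*) = H x* + g = (0, 0).
Eigenvalues of H: 3.382, 5.618.
Both eigenvalues > 0, so H is positive definite -> x* is a strict local min.

min


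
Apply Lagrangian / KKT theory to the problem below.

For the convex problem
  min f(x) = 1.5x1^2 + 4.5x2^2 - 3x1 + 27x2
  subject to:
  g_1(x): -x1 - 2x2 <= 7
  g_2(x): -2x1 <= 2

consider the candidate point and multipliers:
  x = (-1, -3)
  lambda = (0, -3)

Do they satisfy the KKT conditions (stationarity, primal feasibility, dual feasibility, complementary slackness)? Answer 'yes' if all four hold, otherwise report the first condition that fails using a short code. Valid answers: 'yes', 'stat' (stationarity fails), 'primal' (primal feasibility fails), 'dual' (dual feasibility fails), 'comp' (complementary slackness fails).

Gradient of f: grad f(x) = Q x + c = (-6, 0)
Constraint values g_i(x) = a_i^T x - b_i:
  g_1((-1, -3)) = 0
  g_2((-1, -3)) = 0
Stationarity residual: grad f(x) + sum_i lambda_i a_i = (0, 0)
  -> stationarity OK
Primal feasibility (all g_i <= 0): OK
Dual feasibility (all lambda_i >= 0): FAILS
Complementary slackness (lambda_i * g_i(x) = 0 for all i): OK

Verdict: the first failing condition is dual_feasibility -> dual.

dual


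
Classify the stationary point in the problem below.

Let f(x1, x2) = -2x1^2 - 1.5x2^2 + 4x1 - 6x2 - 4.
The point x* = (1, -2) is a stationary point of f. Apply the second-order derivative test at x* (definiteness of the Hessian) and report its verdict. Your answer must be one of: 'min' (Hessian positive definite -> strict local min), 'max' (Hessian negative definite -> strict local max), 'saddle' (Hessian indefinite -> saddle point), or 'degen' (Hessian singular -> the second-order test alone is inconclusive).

Compute the Hessian H = grad^2 f:
  H = [[-4, 0], [0, -3]]
Verify stationarity: grad f(x*) = H x* + g = (0, 0).
Eigenvalues of H: -4, -3.
Both eigenvalues < 0, so H is negative definite -> x* is a strict local max.

max


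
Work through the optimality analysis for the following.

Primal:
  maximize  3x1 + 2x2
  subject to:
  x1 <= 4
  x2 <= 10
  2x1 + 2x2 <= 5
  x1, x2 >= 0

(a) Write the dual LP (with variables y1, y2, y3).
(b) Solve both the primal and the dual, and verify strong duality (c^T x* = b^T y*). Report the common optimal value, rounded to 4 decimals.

The standard primal-dual pair for 'max c^T x s.t. A x <= b, x >= 0' is:
  Dual:  min b^T y  s.t.  A^T y >= c,  y >= 0.

So the dual LP is:
  minimize  4y1 + 10y2 + 5y3
  subject to:
    y1 + 2y3 >= 3
    y2 + 2y3 >= 2
    y1, y2, y3 >= 0

Solving the primal: x* = (2.5, 0).
  primal value c^T x* = 7.5.
Solving the dual: y* = (0, 0, 1.5).
  dual value b^T y* = 7.5.
Strong duality: c^T x* = b^T y*. Confirmed.

7.5


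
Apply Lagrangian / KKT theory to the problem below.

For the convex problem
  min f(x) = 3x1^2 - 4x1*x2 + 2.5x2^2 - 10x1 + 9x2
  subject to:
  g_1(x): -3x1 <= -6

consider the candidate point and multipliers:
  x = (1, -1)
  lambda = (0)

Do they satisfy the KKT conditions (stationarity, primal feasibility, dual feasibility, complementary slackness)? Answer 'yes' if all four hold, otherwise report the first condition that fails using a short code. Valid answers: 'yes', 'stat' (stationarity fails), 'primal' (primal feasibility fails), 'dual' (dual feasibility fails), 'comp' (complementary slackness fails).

Gradient of f: grad f(x) = Q x + c = (0, 0)
Constraint values g_i(x) = a_i^T x - b_i:
  g_1((1, -1)) = 3
Stationarity residual: grad f(x) + sum_i lambda_i a_i = (0, 0)
  -> stationarity OK
Primal feasibility (all g_i <= 0): FAILS
Dual feasibility (all lambda_i >= 0): OK
Complementary slackness (lambda_i * g_i(x) = 0 for all i): OK

Verdict: the first failing condition is primal_feasibility -> primal.

primal


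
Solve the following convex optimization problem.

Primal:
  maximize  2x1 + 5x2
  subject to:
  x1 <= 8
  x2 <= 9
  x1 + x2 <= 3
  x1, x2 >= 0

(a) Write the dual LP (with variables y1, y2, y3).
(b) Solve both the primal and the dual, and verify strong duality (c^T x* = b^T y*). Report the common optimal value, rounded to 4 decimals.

The standard primal-dual pair for 'max c^T x s.t. A x <= b, x >= 0' is:
  Dual:  min b^T y  s.t.  A^T y >= c,  y >= 0.

So the dual LP is:
  minimize  8y1 + 9y2 + 3y3
  subject to:
    y1 + y3 >= 2
    y2 + y3 >= 5
    y1, y2, y3 >= 0

Solving the primal: x* = (0, 3).
  primal value c^T x* = 15.
Solving the dual: y* = (0, 0, 5).
  dual value b^T y* = 15.
Strong duality: c^T x* = b^T y*. Confirmed.

15
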